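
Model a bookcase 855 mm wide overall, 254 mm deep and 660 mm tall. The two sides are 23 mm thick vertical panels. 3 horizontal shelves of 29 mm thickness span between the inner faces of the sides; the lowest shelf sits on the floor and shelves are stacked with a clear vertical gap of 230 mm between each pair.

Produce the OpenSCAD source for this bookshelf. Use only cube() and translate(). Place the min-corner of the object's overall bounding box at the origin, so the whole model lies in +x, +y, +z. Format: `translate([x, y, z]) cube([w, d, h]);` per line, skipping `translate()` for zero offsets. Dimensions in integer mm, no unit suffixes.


cube([23, 254, 660]);
translate([832, 0, 0]) cube([23, 254, 660]);
translate([23, 0, 0]) cube([809, 254, 29]);
translate([23, 0, 259]) cube([809, 254, 29]);
translate([23, 0, 518]) cube([809, 254, 29]);


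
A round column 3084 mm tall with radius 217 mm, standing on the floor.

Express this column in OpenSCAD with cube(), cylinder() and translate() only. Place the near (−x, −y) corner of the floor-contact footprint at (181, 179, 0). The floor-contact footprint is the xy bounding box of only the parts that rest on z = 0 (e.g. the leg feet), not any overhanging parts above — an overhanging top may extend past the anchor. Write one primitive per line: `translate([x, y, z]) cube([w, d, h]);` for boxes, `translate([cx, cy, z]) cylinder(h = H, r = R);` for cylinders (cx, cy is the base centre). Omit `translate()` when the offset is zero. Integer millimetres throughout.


translate([398, 396, 0]) cylinder(h = 3084, r = 217);


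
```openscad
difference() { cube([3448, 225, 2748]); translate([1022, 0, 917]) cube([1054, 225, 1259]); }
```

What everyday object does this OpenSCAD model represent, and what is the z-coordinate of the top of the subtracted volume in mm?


A wall with a window opening. The window head height is 2176 mm.

A wall with a rectangular opening subtracted — a window. Sill at z = 917, opening 1259 mm tall, so the head is at 917 + 1259 = 2176 mm.


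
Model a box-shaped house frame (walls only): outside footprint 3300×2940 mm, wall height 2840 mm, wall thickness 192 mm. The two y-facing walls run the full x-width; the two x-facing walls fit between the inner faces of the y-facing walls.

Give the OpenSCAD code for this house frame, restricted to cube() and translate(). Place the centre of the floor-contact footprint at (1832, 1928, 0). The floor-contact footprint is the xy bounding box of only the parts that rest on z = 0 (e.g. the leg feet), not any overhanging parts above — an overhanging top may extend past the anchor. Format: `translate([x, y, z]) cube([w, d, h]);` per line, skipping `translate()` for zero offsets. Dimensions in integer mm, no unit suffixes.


translate([182, 458, 0]) cube([3300, 192, 2840]);
translate([182, 3206, 0]) cube([3300, 192, 2840]);
translate([182, 650, 0]) cube([192, 2556, 2840]);
translate([3290, 650, 0]) cube([192, 2556, 2840]);


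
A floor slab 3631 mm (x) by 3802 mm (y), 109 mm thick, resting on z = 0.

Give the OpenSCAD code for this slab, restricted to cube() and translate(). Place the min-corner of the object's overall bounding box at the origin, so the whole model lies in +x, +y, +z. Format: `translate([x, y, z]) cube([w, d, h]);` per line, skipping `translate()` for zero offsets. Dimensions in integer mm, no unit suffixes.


cube([3631, 3802, 109]);


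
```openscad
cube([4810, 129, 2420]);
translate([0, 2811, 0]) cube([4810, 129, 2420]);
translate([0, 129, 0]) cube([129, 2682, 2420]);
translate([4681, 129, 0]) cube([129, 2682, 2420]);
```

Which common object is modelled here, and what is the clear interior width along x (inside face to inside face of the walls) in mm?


A house (or room) frame. The interior width is 4552 mm.

Four 2420 mm walls enclosing a rectangle with no floor or roof — a room or house frame. Outside width is 4810 mm and wall thickness is 129 mm, so the interior width is 4810 − 2 × 129 = 4552 mm.


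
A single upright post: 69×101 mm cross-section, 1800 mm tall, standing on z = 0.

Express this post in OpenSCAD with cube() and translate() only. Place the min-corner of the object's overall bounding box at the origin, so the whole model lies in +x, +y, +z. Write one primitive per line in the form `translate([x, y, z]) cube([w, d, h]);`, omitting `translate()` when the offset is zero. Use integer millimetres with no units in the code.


cube([69, 101, 1800]);


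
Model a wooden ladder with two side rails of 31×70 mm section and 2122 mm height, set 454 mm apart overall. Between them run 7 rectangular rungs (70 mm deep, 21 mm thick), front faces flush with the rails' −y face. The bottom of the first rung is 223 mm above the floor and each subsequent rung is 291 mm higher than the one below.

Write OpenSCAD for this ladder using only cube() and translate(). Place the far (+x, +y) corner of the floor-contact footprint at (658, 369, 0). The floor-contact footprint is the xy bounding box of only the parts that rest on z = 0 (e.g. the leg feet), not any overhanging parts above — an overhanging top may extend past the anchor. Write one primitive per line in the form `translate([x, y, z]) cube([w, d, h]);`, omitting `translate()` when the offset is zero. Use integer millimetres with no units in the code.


translate([204, 299, 0]) cube([31, 70, 2122]);
translate([627, 299, 0]) cube([31, 70, 2122]);
translate([235, 299, 223]) cube([392, 70, 21]);
translate([235, 299, 514]) cube([392, 70, 21]);
translate([235, 299, 805]) cube([392, 70, 21]);
translate([235, 299, 1096]) cube([392, 70, 21]);
translate([235, 299, 1387]) cube([392, 70, 21]);
translate([235, 299, 1678]) cube([392, 70, 21]);
translate([235, 299, 1969]) cube([392, 70, 21]);


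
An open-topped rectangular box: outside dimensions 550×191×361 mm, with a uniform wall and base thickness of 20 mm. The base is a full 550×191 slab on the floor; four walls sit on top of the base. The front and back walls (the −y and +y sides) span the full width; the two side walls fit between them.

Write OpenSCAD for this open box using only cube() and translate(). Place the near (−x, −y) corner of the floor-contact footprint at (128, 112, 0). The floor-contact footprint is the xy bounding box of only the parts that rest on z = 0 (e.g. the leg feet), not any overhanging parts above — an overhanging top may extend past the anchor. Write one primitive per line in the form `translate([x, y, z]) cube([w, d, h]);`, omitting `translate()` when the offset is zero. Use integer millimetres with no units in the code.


translate([128, 112, 0]) cube([550, 191, 20]);
translate([128, 112, 20]) cube([550, 20, 341]);
translate([128, 283, 20]) cube([550, 20, 341]);
translate([128, 132, 20]) cube([20, 151, 341]);
translate([658, 132, 20]) cube([20, 151, 341]);


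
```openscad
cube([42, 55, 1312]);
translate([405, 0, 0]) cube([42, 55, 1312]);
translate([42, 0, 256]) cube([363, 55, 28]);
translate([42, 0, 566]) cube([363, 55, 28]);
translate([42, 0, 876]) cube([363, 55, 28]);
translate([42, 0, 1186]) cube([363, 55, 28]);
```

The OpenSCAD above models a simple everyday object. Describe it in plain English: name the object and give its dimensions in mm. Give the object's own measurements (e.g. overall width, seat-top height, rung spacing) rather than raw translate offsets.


A straight ladder. Two 42×55 mm vertical rails, 1312 mm tall, stand 447 mm apart (outside-to-outside) with their front faces coplanar on the −y side. 4 rungs, each 55 mm deep and 28 mm tall, span between the inner faces of the rails, front faces flush with the rails. The lowest rung's underside is at z = 256 mm and rungs are spaced 310 mm apart (underside to underside).


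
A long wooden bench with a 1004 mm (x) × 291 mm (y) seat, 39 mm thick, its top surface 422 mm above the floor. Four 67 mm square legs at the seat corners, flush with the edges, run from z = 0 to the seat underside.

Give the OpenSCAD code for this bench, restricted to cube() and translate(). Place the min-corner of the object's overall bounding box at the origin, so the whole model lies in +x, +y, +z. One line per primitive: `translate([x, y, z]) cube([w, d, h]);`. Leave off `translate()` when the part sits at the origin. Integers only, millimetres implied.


translate([0, 0, 383]) cube([1004, 291, 39]);
cube([67, 67, 383]);
translate([0, 224, 0]) cube([67, 67, 383]);
translate([937, 0, 0]) cube([67, 67, 383]);
translate([937, 224, 0]) cube([67, 67, 383]);


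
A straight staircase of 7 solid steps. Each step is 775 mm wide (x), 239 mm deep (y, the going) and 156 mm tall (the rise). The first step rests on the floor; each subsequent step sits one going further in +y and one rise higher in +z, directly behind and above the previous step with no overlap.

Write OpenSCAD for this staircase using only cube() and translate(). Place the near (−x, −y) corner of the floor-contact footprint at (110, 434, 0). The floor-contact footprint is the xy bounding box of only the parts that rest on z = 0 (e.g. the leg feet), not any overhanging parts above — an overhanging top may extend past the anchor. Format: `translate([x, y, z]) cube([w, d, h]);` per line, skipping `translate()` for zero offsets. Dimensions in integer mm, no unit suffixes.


translate([110, 434, 0]) cube([775, 239, 156]);
translate([110, 673, 156]) cube([775, 239, 156]);
translate([110, 912, 312]) cube([775, 239, 156]);
translate([110, 1151, 468]) cube([775, 239, 156]);
translate([110, 1390, 624]) cube([775, 239, 156]);
translate([110, 1629, 780]) cube([775, 239, 156]);
translate([110, 1868, 936]) cube([775, 239, 156]);


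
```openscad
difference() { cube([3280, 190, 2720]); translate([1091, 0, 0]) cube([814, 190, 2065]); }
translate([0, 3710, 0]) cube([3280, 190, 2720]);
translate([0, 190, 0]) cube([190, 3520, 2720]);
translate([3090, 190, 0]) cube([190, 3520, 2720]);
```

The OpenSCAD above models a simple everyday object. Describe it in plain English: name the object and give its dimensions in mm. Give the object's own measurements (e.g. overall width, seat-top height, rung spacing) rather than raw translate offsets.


A single room: four walls, each 2720 mm tall and 190 mm thick, enclosing an outside footprint 3280×3900 mm (x × y), no floor or roof. The front and back walls (−y and +y sides) run the full x-width; the side walls fit between their inner faces. A door opening 814 mm wide and 2065 mm tall is cut through the front wall from the floor up, its −x edge 1091 mm from the wall's −x end.


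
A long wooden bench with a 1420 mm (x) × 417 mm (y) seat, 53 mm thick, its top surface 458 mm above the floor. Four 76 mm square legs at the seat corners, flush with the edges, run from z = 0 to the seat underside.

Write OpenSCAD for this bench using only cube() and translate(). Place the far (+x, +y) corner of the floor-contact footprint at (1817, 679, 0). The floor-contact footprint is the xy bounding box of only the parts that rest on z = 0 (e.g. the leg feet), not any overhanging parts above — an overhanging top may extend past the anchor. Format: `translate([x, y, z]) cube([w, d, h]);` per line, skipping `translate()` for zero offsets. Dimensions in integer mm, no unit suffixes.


translate([397, 262, 405]) cube([1420, 417, 53]);
translate([397, 262, 0]) cube([76, 76, 405]);
translate([397, 603, 0]) cube([76, 76, 405]);
translate([1741, 262, 0]) cube([76, 76, 405]);
translate([1741, 603, 0]) cube([76, 76, 405]);


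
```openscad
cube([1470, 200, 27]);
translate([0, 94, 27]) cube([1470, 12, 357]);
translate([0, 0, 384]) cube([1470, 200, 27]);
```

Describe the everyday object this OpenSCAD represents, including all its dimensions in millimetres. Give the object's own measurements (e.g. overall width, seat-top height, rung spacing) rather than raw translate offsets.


An I-beam lying along x, 1470 mm long. Overall section height 411 mm. Two flanges 200 mm wide (y) and 27 mm thick, one on the floor and one at the top; a web 12 mm thick runs between them, centred on the flange width.


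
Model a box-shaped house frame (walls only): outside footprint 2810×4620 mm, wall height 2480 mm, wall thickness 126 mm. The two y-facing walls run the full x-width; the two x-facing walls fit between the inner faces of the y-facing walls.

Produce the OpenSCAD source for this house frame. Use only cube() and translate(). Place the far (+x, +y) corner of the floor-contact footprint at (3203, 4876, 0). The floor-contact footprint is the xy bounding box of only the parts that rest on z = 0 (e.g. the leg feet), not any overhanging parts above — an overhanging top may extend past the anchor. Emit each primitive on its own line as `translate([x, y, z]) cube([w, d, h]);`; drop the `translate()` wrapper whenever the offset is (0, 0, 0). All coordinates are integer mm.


translate([393, 256, 0]) cube([2810, 126, 2480]);
translate([393, 4750, 0]) cube([2810, 126, 2480]);
translate([393, 382, 0]) cube([126, 4368, 2480]);
translate([3077, 382, 0]) cube([126, 4368, 2480]);


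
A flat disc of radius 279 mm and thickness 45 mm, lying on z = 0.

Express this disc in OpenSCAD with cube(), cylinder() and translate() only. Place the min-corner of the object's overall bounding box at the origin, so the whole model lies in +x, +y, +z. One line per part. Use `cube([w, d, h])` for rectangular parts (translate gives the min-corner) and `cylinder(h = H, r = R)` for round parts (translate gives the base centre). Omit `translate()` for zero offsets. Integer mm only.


translate([279, 279, 0]) cylinder(h = 45, r = 279);


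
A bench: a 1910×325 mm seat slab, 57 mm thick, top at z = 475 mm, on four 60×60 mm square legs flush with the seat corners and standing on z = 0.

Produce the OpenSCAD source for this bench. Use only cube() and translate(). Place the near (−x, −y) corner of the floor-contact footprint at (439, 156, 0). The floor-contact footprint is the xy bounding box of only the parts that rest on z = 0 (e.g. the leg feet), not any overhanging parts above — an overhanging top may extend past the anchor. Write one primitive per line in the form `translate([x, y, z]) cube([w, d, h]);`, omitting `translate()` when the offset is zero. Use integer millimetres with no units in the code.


translate([439, 156, 418]) cube([1910, 325, 57]);
translate([439, 156, 0]) cube([60, 60, 418]);
translate([439, 421, 0]) cube([60, 60, 418]);
translate([2289, 156, 0]) cube([60, 60, 418]);
translate([2289, 421, 0]) cube([60, 60, 418]);


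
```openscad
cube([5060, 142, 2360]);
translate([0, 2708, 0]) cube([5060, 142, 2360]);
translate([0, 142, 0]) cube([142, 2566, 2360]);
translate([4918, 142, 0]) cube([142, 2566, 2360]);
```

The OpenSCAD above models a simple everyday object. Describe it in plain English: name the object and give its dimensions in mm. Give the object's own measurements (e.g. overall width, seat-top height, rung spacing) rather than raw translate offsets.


The wall frame of a small rectangular building: four walls, each 2360 mm tall and 142 mm thick, enclosing a footprint 5060 mm (x) by 2850 mm (y) outside-to-outside, with no floor or roof. The front and back walls (the −y and +y sides) span the full width; the two side walls fit between them.


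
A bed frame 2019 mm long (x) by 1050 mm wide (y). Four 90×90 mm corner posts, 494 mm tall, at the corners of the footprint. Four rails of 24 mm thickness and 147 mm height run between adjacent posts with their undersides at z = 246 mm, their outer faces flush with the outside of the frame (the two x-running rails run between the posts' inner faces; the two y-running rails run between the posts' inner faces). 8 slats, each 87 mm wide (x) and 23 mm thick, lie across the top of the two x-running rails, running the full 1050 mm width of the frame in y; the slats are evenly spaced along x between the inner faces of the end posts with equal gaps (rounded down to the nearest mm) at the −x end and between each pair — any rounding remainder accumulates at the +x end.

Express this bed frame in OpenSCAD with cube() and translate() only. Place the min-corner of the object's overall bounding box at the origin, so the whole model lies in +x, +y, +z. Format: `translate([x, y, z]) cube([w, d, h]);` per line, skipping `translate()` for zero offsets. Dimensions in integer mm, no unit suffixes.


// slat z = rail_z + rail_h = 246 + 147 = 393
// slat gap = ⌊(1839 − 8·87) / 9⌋ = 127
cube([90, 90, 494]);
translate([0, 960, 0]) cube([90, 90, 494]);
translate([1929, 0, 0]) cube([90, 90, 494]);
translate([1929, 960, 0]) cube([90, 90, 494]);
translate([90, 0, 246]) cube([1839, 24, 147]);
translate([90, 1026, 246]) cube([1839, 24, 147]);
translate([0, 90, 246]) cube([24, 870, 147]);
translate([1995, 90, 246]) cube([24, 870, 147]);
translate([217, 0, 393]) cube([87, 1050, 23]);
translate([431, 0, 393]) cube([87, 1050, 23]);
translate([645, 0, 393]) cube([87, 1050, 23]);
translate([859, 0, 393]) cube([87, 1050, 23]);
translate([1073, 0, 393]) cube([87, 1050, 23]);
translate([1287, 0, 393]) cube([87, 1050, 23]);
translate([1501, 0, 393]) cube([87, 1050, 23]);
translate([1715, 0, 393]) cube([87, 1050, 23]);


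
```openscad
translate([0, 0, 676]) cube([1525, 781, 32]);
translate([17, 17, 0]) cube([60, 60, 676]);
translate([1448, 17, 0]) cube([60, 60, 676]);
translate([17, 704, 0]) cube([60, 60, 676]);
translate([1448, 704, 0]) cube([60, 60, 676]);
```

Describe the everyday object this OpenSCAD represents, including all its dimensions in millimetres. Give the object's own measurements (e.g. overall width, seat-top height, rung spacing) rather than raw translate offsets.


A rectangular dining table. The top is 1525×781×32 mm with its upper surface at z = 708 mm. It stands on four 60×60 mm square legs, each inset 17 mm from the nearest pair of top edges, running from the floor to the underside of the top.


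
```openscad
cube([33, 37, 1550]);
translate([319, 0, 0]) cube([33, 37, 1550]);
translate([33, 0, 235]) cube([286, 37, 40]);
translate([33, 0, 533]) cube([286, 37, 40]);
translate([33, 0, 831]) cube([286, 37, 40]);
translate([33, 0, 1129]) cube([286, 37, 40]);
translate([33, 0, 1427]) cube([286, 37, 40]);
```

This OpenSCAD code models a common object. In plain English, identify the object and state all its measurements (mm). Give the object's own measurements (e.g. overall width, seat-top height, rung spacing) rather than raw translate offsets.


A straight ladder. Two 33×37 mm vertical rails, 1550 mm tall, stand 352 mm apart (outside-to-outside) with their front faces coplanar on the −y side. 5 rungs, each 37 mm deep and 40 mm tall, span between the inner faces of the rails, front faces flush with the rails. The lowest rung's underside is at z = 235 mm and rungs are spaced 298 mm apart (underside to underside).


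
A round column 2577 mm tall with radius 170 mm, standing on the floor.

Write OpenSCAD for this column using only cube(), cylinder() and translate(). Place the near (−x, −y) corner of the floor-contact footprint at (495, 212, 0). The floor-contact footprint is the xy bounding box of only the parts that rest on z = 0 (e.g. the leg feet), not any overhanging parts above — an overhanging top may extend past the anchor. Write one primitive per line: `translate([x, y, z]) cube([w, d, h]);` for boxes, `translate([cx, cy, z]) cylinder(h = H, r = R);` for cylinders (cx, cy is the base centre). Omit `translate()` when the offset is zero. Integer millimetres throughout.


translate([665, 382, 0]) cylinder(h = 2577, r = 170);


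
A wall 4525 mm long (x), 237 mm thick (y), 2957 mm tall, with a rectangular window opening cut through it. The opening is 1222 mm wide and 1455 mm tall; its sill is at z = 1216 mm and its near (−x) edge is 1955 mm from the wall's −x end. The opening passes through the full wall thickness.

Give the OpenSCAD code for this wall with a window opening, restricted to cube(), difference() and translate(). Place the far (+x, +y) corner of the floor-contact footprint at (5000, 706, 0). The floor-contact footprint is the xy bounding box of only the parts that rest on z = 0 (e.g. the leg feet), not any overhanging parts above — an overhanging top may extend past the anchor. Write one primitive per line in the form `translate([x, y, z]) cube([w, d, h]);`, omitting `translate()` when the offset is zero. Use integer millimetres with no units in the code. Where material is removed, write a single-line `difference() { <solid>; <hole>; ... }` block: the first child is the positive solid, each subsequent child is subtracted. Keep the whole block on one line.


difference() { translate([475, 469, 0]) cube([4525, 237, 2957]); translate([2430, 469, 1216]) cube([1222, 237, 1455]); }


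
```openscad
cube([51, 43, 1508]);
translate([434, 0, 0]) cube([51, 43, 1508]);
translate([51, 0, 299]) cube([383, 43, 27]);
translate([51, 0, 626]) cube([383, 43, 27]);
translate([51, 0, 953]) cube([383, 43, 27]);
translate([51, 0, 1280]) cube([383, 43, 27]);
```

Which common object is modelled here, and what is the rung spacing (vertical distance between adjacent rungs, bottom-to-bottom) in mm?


A ladder. The rung spacing is 327 mm.

Two tall 51×43 posts with 4 short bars between them — a ladder. Adjacent rungs sit at z = 299 and z = 626, so the spacing is 626 − 299 = 327 mm.


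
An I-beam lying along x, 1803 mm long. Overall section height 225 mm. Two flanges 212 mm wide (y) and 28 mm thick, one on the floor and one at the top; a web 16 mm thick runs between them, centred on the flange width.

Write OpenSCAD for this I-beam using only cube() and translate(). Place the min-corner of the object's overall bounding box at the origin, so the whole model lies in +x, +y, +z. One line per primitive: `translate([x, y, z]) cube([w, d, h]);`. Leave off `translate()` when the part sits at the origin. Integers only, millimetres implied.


cube([1803, 212, 28]);
translate([0, 98, 28]) cube([1803, 16, 169]);
translate([0, 0, 197]) cube([1803, 212, 28]);


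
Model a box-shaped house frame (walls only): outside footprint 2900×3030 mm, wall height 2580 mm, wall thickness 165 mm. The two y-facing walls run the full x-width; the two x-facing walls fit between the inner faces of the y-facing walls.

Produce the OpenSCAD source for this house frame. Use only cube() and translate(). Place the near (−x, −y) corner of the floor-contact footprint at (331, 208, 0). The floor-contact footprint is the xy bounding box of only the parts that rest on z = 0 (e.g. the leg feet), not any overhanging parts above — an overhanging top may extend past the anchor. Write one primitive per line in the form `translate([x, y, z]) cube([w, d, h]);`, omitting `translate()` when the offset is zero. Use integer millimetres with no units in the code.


translate([331, 208, 0]) cube([2900, 165, 2580]);
translate([331, 3073, 0]) cube([2900, 165, 2580]);
translate([331, 373, 0]) cube([165, 2700, 2580]);
translate([3066, 373, 0]) cube([165, 2700, 2580]);


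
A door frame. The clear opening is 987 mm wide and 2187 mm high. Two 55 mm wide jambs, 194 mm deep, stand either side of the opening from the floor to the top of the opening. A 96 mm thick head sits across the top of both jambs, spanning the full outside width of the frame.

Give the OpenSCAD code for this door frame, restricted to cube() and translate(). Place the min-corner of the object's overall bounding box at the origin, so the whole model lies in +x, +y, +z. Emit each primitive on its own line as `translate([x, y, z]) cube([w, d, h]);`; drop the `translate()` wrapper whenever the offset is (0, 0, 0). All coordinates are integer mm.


cube([55, 194, 2187]);
translate([1042, 0, 0]) cube([55, 194, 2187]);
translate([0, 0, 2187]) cube([1097, 194, 96]);


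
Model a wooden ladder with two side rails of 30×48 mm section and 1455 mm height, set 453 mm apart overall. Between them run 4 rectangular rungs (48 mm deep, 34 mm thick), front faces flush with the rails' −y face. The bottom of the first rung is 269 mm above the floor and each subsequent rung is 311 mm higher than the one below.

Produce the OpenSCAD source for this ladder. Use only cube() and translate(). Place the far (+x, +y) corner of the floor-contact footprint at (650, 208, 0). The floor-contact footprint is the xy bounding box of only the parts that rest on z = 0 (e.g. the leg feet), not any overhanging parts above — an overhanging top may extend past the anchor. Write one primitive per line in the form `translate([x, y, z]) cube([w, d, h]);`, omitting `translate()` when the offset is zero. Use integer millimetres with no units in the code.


translate([197, 160, 0]) cube([30, 48, 1455]);
translate([620, 160, 0]) cube([30, 48, 1455]);
translate([227, 160, 269]) cube([393, 48, 34]);
translate([227, 160, 580]) cube([393, 48, 34]);
translate([227, 160, 891]) cube([393, 48, 34]);
translate([227, 160, 1202]) cube([393, 48, 34]);


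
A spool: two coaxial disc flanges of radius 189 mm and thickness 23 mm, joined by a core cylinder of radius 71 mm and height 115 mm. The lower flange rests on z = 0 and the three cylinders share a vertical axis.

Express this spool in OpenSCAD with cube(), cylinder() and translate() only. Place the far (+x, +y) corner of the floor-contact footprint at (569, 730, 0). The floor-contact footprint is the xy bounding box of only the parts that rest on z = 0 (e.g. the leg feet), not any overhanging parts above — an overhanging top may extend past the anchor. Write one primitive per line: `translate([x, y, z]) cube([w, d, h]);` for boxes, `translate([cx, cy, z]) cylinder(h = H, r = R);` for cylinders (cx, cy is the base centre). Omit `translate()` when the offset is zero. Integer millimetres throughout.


translate([380, 541, 0]) cylinder(h = 23, r = 189);
translate([380, 541, 23]) cylinder(h = 115, r = 71);
translate([380, 541, 138]) cylinder(h = 23, r = 189);


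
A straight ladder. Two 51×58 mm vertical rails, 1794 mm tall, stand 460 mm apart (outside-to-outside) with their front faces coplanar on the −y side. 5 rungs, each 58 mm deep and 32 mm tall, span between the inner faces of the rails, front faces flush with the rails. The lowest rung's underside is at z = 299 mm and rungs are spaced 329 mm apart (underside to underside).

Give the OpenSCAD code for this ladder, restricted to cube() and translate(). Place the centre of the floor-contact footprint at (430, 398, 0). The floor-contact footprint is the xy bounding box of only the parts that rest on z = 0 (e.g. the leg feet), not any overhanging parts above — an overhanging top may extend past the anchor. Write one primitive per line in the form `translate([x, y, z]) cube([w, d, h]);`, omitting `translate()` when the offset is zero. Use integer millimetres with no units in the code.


translate([200, 369, 0]) cube([51, 58, 1794]);
translate([609, 369, 0]) cube([51, 58, 1794]);
translate([251, 369, 299]) cube([358, 58, 32]);
translate([251, 369, 628]) cube([358, 58, 32]);
translate([251, 369, 957]) cube([358, 58, 32]);
translate([251, 369, 1286]) cube([358, 58, 32]);
translate([251, 369, 1615]) cube([358, 58, 32]);


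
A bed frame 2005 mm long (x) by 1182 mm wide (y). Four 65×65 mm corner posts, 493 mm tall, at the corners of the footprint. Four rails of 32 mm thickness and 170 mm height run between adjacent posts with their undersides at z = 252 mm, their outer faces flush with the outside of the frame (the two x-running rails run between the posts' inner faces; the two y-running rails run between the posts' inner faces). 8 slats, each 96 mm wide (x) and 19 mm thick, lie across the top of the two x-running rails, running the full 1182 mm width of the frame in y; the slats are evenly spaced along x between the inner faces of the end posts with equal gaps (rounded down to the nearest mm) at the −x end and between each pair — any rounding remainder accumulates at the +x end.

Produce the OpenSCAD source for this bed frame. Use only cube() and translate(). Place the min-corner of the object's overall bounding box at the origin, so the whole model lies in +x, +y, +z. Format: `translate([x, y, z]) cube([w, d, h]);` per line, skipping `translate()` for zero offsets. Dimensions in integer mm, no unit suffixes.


cube([65, 65, 493]);
translate([0, 1117, 0]) cube([65, 65, 493]);
translate([1940, 0, 0]) cube([65, 65, 493]);
translate([1940, 1117, 0]) cube([65, 65, 493]);
translate([65, 0, 252]) cube([1875, 32, 170]);
translate([65, 1150, 252]) cube([1875, 32, 170]);
translate([0, 65, 252]) cube([32, 1052, 170]);
translate([1973, 65, 252]) cube([32, 1052, 170]);
translate([188, 0, 422]) cube([96, 1182, 19]);
translate([407, 0, 422]) cube([96, 1182, 19]);
translate([626, 0, 422]) cube([96, 1182, 19]);
translate([845, 0, 422]) cube([96, 1182, 19]);
translate([1064, 0, 422]) cube([96, 1182, 19]);
translate([1283, 0, 422]) cube([96, 1182, 19]);
translate([1502, 0, 422]) cube([96, 1182, 19]);
translate([1721, 0, 422]) cube([96, 1182, 19]);


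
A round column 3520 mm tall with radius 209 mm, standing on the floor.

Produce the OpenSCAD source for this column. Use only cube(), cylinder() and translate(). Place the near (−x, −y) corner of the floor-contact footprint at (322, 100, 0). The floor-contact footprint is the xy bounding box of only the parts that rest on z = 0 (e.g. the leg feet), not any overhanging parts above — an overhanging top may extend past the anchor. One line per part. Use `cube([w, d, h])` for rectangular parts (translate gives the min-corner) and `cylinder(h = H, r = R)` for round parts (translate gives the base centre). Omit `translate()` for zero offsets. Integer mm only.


translate([531, 309, 0]) cylinder(h = 3520, r = 209);


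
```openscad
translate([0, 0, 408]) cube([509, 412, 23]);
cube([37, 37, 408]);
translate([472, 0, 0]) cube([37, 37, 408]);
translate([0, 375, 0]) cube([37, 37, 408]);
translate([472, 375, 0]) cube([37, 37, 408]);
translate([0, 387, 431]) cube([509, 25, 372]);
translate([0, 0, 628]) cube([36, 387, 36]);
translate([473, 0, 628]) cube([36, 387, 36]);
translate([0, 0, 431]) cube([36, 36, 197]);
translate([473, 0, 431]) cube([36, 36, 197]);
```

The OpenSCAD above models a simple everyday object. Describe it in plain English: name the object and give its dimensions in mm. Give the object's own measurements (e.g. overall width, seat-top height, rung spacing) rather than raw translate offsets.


A chair. The seat is a 509×412×23 mm slab with its top at z = 431 mm, on four 37×37 mm corner legs (flush with the seat edges, standing on z = 0). A flat backrest 25 mm thick, 372 mm tall, spans the full seat width and rises from the seat top along its +y edge, rear face flush with the rear of the seat. Two armrests of 36×36 mm section run along each side from the seat's front edge to the front of the backrest, top faces 233 mm above the seat top and outer faces flush with the seat's x-edges; a 36×36 mm post under the front of each armrest stands on the seat at the front corner.


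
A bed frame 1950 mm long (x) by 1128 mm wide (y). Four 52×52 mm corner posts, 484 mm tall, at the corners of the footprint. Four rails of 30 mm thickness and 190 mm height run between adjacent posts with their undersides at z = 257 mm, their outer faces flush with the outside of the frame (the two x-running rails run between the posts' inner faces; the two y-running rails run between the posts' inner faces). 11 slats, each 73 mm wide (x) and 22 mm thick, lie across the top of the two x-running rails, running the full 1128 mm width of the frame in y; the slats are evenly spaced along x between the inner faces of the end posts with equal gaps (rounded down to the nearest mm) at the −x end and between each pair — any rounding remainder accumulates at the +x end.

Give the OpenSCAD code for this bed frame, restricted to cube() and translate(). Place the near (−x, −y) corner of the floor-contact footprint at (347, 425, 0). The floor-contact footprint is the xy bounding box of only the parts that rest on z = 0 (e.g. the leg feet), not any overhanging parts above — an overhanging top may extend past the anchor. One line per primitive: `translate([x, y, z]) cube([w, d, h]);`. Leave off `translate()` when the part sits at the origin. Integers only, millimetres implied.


// slat z = rail_z + rail_h = 257 + 190 = 447
// slat gap = ⌊(1846 − 11·73) / 12⌋ = 86
translate([347, 425, 0]) cube([52, 52, 484]);
translate([347, 1501, 0]) cube([52, 52, 484]);
translate([2245, 425, 0]) cube([52, 52, 484]);
translate([2245, 1501, 0]) cube([52, 52, 484]);
translate([399, 425, 257]) cube([1846, 30, 190]);
translate([399, 1523, 257]) cube([1846, 30, 190]);
translate([347, 477, 257]) cube([30, 1024, 190]);
translate([2267, 477, 257]) cube([30, 1024, 190]);
translate([485, 425, 447]) cube([73, 1128, 22]);
translate([644, 425, 447]) cube([73, 1128, 22]);
translate([803, 425, 447]) cube([73, 1128, 22]);
translate([962, 425, 447]) cube([73, 1128, 22]);
translate([1121, 425, 447]) cube([73, 1128, 22]);
translate([1280, 425, 447]) cube([73, 1128, 22]);
translate([1439, 425, 447]) cube([73, 1128, 22]);
translate([1598, 425, 447]) cube([73, 1128, 22]);
translate([1757, 425, 447]) cube([73, 1128, 22]);
translate([1916, 425, 447]) cube([73, 1128, 22]);
translate([2075, 425, 447]) cube([73, 1128, 22]);


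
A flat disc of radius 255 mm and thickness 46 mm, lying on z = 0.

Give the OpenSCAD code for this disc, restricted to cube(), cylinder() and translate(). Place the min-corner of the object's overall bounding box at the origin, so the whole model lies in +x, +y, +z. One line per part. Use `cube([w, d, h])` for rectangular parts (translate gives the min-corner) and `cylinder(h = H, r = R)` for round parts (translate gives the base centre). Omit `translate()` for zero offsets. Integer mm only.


translate([255, 255, 0]) cylinder(h = 46, r = 255);


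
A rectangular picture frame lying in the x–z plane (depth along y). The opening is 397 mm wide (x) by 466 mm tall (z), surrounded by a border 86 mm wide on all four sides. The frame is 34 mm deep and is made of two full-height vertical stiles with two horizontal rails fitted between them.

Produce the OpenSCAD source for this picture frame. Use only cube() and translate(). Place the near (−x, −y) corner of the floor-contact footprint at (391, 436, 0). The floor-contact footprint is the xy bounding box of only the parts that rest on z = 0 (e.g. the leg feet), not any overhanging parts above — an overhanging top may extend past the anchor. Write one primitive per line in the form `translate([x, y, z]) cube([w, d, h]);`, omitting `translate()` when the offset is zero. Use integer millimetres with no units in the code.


translate([391, 436, 0]) cube([86, 34, 638]);
translate([874, 436, 0]) cube([86, 34, 638]);
translate([477, 436, 0]) cube([397, 34, 86]);
translate([477, 436, 552]) cube([397, 34, 86]);


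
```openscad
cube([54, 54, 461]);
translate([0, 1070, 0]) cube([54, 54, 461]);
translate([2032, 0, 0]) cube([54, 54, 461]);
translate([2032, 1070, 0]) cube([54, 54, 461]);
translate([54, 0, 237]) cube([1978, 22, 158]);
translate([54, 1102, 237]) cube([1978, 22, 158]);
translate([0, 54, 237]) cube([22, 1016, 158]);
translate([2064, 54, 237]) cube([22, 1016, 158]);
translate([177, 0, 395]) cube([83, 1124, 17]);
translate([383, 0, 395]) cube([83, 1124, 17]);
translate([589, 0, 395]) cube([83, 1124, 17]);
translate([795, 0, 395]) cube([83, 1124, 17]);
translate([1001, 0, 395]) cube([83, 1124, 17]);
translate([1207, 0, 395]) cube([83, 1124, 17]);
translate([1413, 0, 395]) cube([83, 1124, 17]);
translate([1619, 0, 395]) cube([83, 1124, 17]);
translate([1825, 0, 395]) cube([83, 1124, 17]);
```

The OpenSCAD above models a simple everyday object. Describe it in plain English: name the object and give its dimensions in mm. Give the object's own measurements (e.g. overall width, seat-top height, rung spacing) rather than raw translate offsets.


A bed frame 2086 mm long (x) by 1124 mm wide (y). Four 54×54 mm corner posts, 461 mm tall, at the corners of the footprint. Four rails of 22 mm thickness and 158 mm height run between adjacent posts with their undersides at z = 237 mm, their outer faces flush with the outside of the frame (the two x-running rails run between the posts' inner faces; the two y-running rails run between the posts' inner faces). 9 slats, each 83 mm wide (x) and 17 mm thick, lie across the top of the two x-running rails, running the full 1124 mm width of the frame in y; along x they sit between the end posts with a 123 mm gap after the −x posts and between neighbouring slats, leaving 124 mm before the +x posts.


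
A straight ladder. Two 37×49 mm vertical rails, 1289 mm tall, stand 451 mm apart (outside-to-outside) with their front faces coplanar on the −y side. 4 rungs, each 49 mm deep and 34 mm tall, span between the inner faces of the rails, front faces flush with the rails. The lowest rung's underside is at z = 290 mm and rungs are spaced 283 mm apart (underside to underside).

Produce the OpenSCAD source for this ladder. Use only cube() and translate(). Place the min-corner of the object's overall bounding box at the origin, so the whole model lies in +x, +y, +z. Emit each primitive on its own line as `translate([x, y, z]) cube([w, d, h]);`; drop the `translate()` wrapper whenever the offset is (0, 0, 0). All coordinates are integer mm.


cube([37, 49, 1289]);
translate([414, 0, 0]) cube([37, 49, 1289]);
translate([37, 0, 290]) cube([377, 49, 34]);
translate([37, 0, 573]) cube([377, 49, 34]);
translate([37, 0, 856]) cube([377, 49, 34]);
translate([37, 0, 1139]) cube([377, 49, 34]);


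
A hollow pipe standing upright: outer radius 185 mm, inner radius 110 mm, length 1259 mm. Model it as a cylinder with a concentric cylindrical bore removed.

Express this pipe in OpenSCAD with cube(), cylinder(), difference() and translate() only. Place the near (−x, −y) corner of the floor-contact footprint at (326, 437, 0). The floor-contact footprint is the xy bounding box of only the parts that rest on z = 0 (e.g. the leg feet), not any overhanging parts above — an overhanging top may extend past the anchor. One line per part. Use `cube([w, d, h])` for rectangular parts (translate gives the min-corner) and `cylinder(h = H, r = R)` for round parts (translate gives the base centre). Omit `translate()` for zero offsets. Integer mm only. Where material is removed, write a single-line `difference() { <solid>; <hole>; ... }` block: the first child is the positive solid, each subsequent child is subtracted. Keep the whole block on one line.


difference() { translate([511, 622, 0]) cylinder(h = 1259, r = 185); translate([511, 622, 0]) cylinder(h = 1259, r = 110); }


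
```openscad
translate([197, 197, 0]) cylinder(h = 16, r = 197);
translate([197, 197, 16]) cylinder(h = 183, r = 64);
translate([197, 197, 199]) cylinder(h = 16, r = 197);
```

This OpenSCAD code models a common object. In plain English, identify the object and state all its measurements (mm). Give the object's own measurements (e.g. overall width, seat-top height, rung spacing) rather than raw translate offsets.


A spool: two coaxial disc flanges of radius 197 mm and thickness 16 mm, joined by a core cylinder of radius 64 mm and height 183 mm. The lower flange rests on z = 0 and the three cylinders share a vertical axis.


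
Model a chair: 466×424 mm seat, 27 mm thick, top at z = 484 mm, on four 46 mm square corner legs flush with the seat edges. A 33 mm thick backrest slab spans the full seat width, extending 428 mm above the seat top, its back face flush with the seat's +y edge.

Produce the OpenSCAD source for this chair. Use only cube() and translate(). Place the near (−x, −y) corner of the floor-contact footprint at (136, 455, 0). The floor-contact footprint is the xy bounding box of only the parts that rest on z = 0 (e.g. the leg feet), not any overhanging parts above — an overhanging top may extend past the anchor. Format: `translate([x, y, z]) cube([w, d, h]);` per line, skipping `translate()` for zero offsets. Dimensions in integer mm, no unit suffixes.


translate([136, 455, 457]) cube([466, 424, 27]);
translate([136, 455, 0]) cube([46, 46, 457]);
translate([556, 455, 0]) cube([46, 46, 457]);
translate([136, 833, 0]) cube([46, 46, 457]);
translate([556, 833, 0]) cube([46, 46, 457]);
translate([136, 846, 484]) cube([466, 33, 428]);
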